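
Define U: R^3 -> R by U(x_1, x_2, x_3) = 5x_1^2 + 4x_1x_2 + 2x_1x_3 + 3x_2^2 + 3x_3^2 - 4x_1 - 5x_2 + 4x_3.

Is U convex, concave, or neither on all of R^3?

U is quadratic, so its Hessian is the constant matrix H = [[10, 4, 2], [4, 6, 0], [2, 0, 6]].
Leading principal minors: 10, 44, 240.
All positive ⇒ H ≻ 0 ⇒ convex.

convex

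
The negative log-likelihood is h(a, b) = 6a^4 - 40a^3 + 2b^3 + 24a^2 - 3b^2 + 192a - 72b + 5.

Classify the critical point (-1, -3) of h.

saddle point

The mixed partial ∂²h/∂a∂b is 0, so the Hessian at any point is diag(h_aa, h_bb) = diag(24(3a^2 - 10a + 2), 6(2b - 1)).
At (-1, -3): H = diag(360, -42).
The eigenvalues have opposite signs, so H is indefinite: a saddle point.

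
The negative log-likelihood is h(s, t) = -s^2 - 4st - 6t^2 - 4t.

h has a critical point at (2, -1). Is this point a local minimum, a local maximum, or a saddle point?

The Hessian of h is constant: H = [[-2, -4], [-4, -12]].
det(H) = (-2)·(-12) − (-4)² = 8.
det(H) > 0 and tr(H) = -14 < 0, so H is negative definite and the point is a local maximum.

local maximum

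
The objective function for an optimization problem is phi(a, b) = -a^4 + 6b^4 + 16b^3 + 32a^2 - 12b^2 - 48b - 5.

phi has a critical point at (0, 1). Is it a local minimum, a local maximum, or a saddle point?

The mixed partial ∂²phi/∂a∂b is 0, so the Hessian at any point is diag(phi_aa, phi_bb) = diag(4(-3a^2 + 16), 24(3b^2 + 4b - 1)).
At (0, 1): H = diag(64, 144).
Both eigenvalues are positive, so H is positive definite: a local minimum.

local minimum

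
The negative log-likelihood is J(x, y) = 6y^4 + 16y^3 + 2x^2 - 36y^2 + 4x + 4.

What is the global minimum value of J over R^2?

-268

J(x,y) separates as P(x) + Q(y) + 4, so its minimum is min P + min Q + 4.
P'(x) = 4x + 4 vanishes at x ∈ {-1}; Q'(y) = 24y(y - 1)(y + 3) vanishes at y ∈ {-3, 0, 1}.
Local minima of P (where P''>0): P(-1)=-2. Local minima of Q: Q(-3)=-270, Q(1)=-14.
So the global minimum of J is P(-1) + Q(-3) + 4 = -2 − 270 + 4 = -268, attained at (-1, -3).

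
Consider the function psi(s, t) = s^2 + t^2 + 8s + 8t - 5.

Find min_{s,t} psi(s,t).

psi(s,t) separates as P(s) + Q(t) − 5, so its minimum is min P + min Q − 5.
P'(s) = 2s + 8 vanishes at s ∈ {-4}; Q'(t) = 2(t + 4) vanishes at t ∈ {-4}.
Local minima of P (where P''>0): P(-4)=-16. Local minima of Q: Q(-4)=-16.
So the global minimum of psi is P(-4) + Q(-4) − 5 = -16 − 16 − 5 = -37, attained at (-4, -4).

-37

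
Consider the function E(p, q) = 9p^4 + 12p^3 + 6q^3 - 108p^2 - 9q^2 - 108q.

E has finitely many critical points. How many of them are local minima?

E separates as a function of p plus a function of q, so ∇E=0 decouples.
∂E/∂p = 36p(p - 2)(p + 3) = 0 at p ∈ {-3, 0, 2}; ∂E/∂q = 18(q - 3)(q + 2) = 0 at q ∈ {-2, 3}.
The Hessian is diagonal: diag(E_pp, E_qq). Second derivatives: E_pp(-3)=540, E_pp(0)=-216, E_pp(2)=360; E_qq(-2)=-90, E_qq(3)=90.
Local minima occur where both diagonal entries positive: (-3, 3), (2, 3). Count: 2.

2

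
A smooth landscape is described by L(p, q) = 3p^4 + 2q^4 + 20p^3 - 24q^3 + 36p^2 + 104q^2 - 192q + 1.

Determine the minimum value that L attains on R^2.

L(p,q) separates as A(p) + B(q) + 1, so its minimum is min A + min B + 1.
A'(p) = 12p(p + 2)(p + 3) vanishes at p ∈ {-3, -2, 0}; B'(q) = 8(q - 4)(q - 3)(q - 2) vanishes at q ∈ {2, 3, 4}.
Local minima of A (where A''>0): A(-3)=27, A(0)=0. Local minima of B: B(2)=-128, B(4)=-128.
So the global minimum of L is A(0) + B(2) + 1 = 0 − 128 + 1 = -127, attained at (0, 2).

-127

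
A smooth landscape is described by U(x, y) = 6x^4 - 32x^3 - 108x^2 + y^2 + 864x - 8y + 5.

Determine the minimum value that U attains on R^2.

-2225

U(x,y) separates as P(x) + Q(y) + 5, so its minimum is min P + min Q + 5.
P'(x) = 24(x - 4)(x - 3)(x + 3) vanishes at x ∈ {-3, 3, 4}; Q'(y) = 2y - 8 vanishes at y ∈ {4}.
Local minima of P (where P''>0): P(-3)=-2214, P(4)=1216. Local minima of Q: Q(4)=-16.
So the global minimum of U is P(-3) + Q(4) + 5 = -2214 − 16 + 5 = -2225, attained at (-3, 4).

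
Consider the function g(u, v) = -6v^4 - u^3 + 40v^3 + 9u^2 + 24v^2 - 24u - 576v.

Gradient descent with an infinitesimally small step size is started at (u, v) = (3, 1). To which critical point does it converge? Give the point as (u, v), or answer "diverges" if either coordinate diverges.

g is separable, so gradient descent decouples: u follows -∂g/∂u, v follows -∂g/∂v.
∂g/∂u = -3(u - 4)(u - 2); at u=3 this is 3, so u decreases.
∂g/∂v = -24(v - 4)(v - 3)(v + 2); at v=1 this is -432, so v increases.
u converges to its nearest critical value 2 (a local min of the u-part); v converges to 3. The iterate converges to (2, 3).

(2, 3)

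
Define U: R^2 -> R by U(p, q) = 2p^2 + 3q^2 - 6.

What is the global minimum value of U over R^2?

-6

U(p,q) separates as A(p) + B(q) − 6, so its minimum is min A + min B − 6.
A'(p) = 4p vanishes at p ∈ {0}; B'(q) = 6q vanishes at q ∈ {0}.
Local minima of A (where A''>0): A(0)=0. Local minima of B: B(0)=0.
So the global minimum of U is A(0) + B(0) − 6 = 0 + 0 − 6 = -6, attained at (0, 0).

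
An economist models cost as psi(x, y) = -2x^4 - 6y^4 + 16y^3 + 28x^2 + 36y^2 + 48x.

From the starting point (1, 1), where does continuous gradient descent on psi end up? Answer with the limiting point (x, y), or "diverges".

psi is separable, so gradient descent decouples: x follows -∂psi/∂x, y follows -∂psi/∂y.
∂psi/∂x = -8(x - 3)(x + 1)(x + 2); at x=1 this is 96, so x decreases.
∂psi/∂y = -24y(y - 3)(y + 1); at y=1 this is 96, so y decreases.
x converges to its nearest critical value -1 (a local min of the x-part); y converges to 0. The iterate converges to (-1, 0).

(-1, 0)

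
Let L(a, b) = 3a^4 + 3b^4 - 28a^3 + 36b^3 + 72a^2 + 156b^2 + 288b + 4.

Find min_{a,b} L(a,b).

L(a,b) separates as P(a) + Q(b) + 4, so its minimum is min P + min Q + 4.
P'(a) = 12a(a - 4)(a - 3) vanishes at a ∈ {0, 3, 4}; Q'(b) = 12(b + 2)(b + 3)(b + 4) vanishes at b ∈ {-4, -3, -2}.
Local minima of P (where P''>0): P(0)=0, P(4)=128. Local minima of Q: Q(-4)=-192, Q(-2)=-192.
So the global minimum of L is P(0) + Q(-4) + 4 = 0 − 192 + 4 = -188, attained at (0, -4).

-188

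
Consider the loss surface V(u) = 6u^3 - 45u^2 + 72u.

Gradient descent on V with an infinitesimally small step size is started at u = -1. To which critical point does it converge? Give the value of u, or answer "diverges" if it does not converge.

diverges

V'(u) = 18(u - 4)(u - 1), so V'(-1) = 180.
Gradient descent moves in the -V' direction, i.e. u is decreasing.
There is no critical point below u=-1, and V' keeps the same sign, so the iterate runs off to −∞.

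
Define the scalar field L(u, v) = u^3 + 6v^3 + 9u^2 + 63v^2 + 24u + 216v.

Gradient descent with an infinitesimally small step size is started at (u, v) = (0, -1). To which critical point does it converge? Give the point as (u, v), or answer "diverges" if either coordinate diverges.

(-2, -3)

L is separable, so gradient descent decouples: u follows -∂L/∂u, v follows -∂L/∂v.
∂L/∂u = 3(u + 2)(u + 4); at u=0 this is 24, so u decreases.
∂L/∂v = 18(v + 3)(v + 4); at v=-1 this is 108, so v decreases.
u converges to its nearest critical value -2 (a local min of the u-part); v converges to -3. The iterate converges to (-2, -3).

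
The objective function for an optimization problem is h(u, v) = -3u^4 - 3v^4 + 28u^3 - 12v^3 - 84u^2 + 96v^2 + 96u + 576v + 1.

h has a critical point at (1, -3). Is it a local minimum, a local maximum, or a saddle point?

saddle point

The mixed partial ∂²h/∂u∂v is 0, so the Hessian at any point is diag(h_uu, h_vv) = diag(12(-3u^2 + 14u - 14), 12(-3v^2 - 6v + 16)).
At (1, -3): H = diag(-36, 84).
The eigenvalues have opposite signs, so H is indefinite: a saddle point.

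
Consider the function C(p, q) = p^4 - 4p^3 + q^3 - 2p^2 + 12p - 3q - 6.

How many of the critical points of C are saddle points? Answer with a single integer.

3

C separates as a function of p plus a function of q, so ∇C=0 decouples.
∂C/∂p = 4(p - 3)(p - 1)(p + 1) = 0 at p ∈ {-1, 1, 3}; ∂C/∂q = 3(q - 1)(q + 1) = 0 at q ∈ {-1, 1}.
The Hessian is diagonal: diag(C_pp, C_qq). Second derivatives: C_pp(-1)=32, C_pp(1)=-16, C_pp(3)=32; C_qq(-1)=-6, C_qq(1)=6.
Saddle points occur where the two diagonal entries have opposite signs: (-1, -1), (1, 1), (3, -1). Count: 3.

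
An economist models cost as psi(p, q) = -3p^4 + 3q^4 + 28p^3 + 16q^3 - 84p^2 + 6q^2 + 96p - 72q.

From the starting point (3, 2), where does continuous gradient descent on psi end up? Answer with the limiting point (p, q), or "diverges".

(2, 1)

psi is separable, so gradient descent decouples: p follows -∂psi/∂p, q follows -∂psi/∂q.
∂psi/∂p = -12(p - 4)(p - 2)(p - 1); at p=3 this is 24, so p decreases.
∂psi/∂q = 12(q - 1)(q + 2)(q + 3); at q=2 this is 240, so q decreases.
p converges to its nearest critical value 2 (a local min of the p-part); q converges to 1. The iterate converges to (2, 1).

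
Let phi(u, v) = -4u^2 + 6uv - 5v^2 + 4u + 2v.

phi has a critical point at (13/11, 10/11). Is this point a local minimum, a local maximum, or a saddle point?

local maximum

The Hessian of phi is constant: H = [[-8, 6], [6, -10]].
det(H) = (-8)·(-10) − 6² = 44.
det(H) > 0 and tr(H) = -18 < 0, so H is negative definite and the point is a local maximum.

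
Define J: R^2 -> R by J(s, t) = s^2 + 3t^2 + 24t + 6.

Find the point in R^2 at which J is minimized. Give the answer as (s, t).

J(s,t) separates as P(s) + Q(t) + 6, so its minimum is min P + min Q + 6.
P'(s) = 2s vanishes at s ∈ {0}; Q'(t) = 6(t + 4) vanishes at t ∈ {-4}.
Local minima of P (where P''>0): P(0)=0. Local minima of Q: Q(-4)=-48.
So the global minimum of J is P(0) + Q(-4) + 6 = 0 − 48 + 6 = -42, attained at (0, -4).

(0, -4)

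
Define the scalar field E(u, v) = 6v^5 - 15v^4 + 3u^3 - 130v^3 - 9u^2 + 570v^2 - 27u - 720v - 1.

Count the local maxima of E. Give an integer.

2

E separates as a function of u plus a function of v, so ∇E=0 decouples.
∂E/∂u = 9(u - 3)(u + 1) = 0 at u ∈ {-1, 3}; ∂E/∂v = 30(v - 3)(v - 2)(v - 1)(v + 4) = 0 at v ∈ {-4, 1, 2, 3}.
The Hessian is diagonal: diag(E_uu, E_vv). Second derivatives: E_uu(-1)=-36, E_uu(3)=36; E_vv(-4)=-6300, E_vv(1)=300, E_vv(2)=-180, E_vv(3)=420.
Local maxima occur where both diagonal entries negative: (-1, -4), (-1, 2). Count: 2.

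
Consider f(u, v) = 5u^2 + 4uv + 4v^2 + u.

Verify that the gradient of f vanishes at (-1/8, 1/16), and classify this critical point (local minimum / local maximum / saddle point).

∇f = (10u + 4v + 1, 4u + 8v); substituting (-1/8, 1/16) gives ∇f = (0, 0), so (-1/8, 1/16) is indeed a critical point.
The Hessian of f is constant: H = [[10, 4], [4, 8]].
det(H) = 10·8 − 4² = 64.
det(H) > 0 and tr(H) = 18 > 0, so H is positive definite and the point is a local minimum.

local minimum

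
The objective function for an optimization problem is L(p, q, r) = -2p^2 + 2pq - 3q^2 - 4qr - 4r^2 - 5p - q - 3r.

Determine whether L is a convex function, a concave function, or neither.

L is quadratic, so its Hessian is the constant matrix H = [[-4, 2, 0], [2, -6, -4], [0, -4, -8]].
Leading principal minors: -4, 20, -96.
Signs alternate −, +, − ⇒ H ≺ 0 ⇒ concave.

concave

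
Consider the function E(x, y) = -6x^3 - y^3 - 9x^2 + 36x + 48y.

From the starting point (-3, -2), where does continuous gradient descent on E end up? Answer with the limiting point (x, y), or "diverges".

(-2, -4)

E is separable, so gradient descent decouples: x follows -∂E/∂x, y follows -∂E/∂y.
∂E/∂x = -18(x - 1)(x + 2); at x=-3 this is -72, so x increases.
∂E/∂y = -3(y - 4)(y + 4); at y=-2 this is 36, so y decreases.
x converges to its nearest critical value -2 (a local min of the x-part); y converges to -4. The iterate converges to (-2, -4).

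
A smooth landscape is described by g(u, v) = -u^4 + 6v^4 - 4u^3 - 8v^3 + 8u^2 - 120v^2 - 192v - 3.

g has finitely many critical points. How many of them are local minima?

2

g separates as a function of u plus a function of v, so ∇g=0 decouples.
∂g/∂u = -4u(u - 1)(u + 4) = 0 at u ∈ {-4, 0, 1}; ∂g/∂v = 24(v - 4)(v + 1)(v + 2) = 0 at v ∈ {-2, -1, 4}.
The Hessian is diagonal: diag(g_uu, g_vv). Second derivatives: g_uu(-4)=-80, g_uu(0)=16, g_uu(1)=-20; g_vv(-2)=144, g_vv(-1)=-120, g_vv(4)=720.
Local minima occur where both diagonal entries positive: (0, -2), (0, 4). Count: 2.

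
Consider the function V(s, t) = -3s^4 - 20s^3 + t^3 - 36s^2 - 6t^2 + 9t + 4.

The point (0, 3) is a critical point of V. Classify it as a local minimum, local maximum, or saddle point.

saddle point

The mixed partial ∂²V/∂s∂t is 0, so the Hessian at any point is diag(V_ss, V_tt) = diag(-12(3s^2 + 10s + 6), 6(t - 2)).
At (0, 3): H = diag(-72, 6).
The eigenvalues have opposite signs, so H is indefinite: a saddle point.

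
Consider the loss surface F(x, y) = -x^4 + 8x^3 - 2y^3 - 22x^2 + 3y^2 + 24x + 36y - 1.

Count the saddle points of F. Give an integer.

3

F separates as a function of x plus a function of y, so ∇F=0 decouples.
∂F/∂x = -4(x - 3)(x - 2)(x - 1) = 0 at x ∈ {1, 2, 3}; ∂F/∂y = -6(y - 3)(y + 2) = 0 at y ∈ {-2, 3}.
The Hessian is diagonal: diag(F_xx, F_yy). Second derivatives: F_xx(1)=-8, F_xx(2)=4, F_xx(3)=-8; F_yy(-2)=30, F_yy(3)=-30.
Saddle points occur where the two diagonal entries have opposite signs: (1, -2), (2, 3), (3, -2). Count: 3.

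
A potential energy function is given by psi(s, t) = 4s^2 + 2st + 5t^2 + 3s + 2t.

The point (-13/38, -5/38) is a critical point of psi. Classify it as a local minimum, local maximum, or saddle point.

local minimum

The Hessian of psi is constant: H = [[8, 2], [2, 10]].
det(H) = 8·10 − 2² = 76.
det(H) > 0 and tr(H) = 18 > 0, so H is positive definite and the point is a local minimum.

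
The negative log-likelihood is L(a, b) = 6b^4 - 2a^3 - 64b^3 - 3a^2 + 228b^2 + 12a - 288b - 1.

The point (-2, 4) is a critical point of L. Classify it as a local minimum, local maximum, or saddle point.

local minimum

The mixed partial ∂²L/∂a∂b is 0, so the Hessian at any point is diag(L_aa, L_bb) = diag(-6(2a + 1), 24(3b^2 - 16b + 19)).
At (-2, 4): H = diag(18, 72).
Both eigenvalues are positive, so H is positive definite: a local minimum.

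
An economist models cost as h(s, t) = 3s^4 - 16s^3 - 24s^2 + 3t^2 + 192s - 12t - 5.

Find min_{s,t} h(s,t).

-321

h(s,t) separates as P(s) + Q(t) − 5, so its minimum is min P + min Q − 5.
P'(s) = 12(s - 4)(s - 2)(s + 2) vanishes at s ∈ {-2, 2, 4}; Q'(t) = 6(t - 2) vanishes at t ∈ {2}.
Local minima of P (where P''>0): P(-2)=-304, P(4)=128. Local minima of Q: Q(2)=-12.
So the global minimum of h is P(-2) + Q(2) − 5 = -304 − 12 − 5 = -321, attained at (-2, 2).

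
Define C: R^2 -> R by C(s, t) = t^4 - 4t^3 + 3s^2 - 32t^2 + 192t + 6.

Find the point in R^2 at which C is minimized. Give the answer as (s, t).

(0, -4)

C(s,t) separates as P(s) + Q(t) + 6, so its minimum is min P + min Q + 6.
P'(s) = 6s vanishes at s ∈ {0}; Q'(t) = 4(t - 4)(t - 3)(t + 4) vanishes at t ∈ {-4, 3, 4}.
Local minima of P (where P''>0): P(0)=0. Local minima of Q: Q(-4)=-768, Q(4)=256.
So the global minimum of C is P(0) + Q(-4) + 6 = 0 − 768 + 6 = -762, attained at (0, -4).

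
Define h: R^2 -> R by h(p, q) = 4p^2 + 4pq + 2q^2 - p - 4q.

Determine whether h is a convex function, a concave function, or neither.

convex

h is quadratic, so its Hessian is the constant matrix H = [[8, 4], [4, 4]].
det(H) = 16, tr(H) = 12.
det(H) > 0 and tr(H) > 0, so H is positive definite everywhere: convex.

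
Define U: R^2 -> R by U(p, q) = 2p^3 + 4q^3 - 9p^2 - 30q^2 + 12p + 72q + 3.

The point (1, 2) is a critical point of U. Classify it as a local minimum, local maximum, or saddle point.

The mixed partial ∂²U/∂p∂q is 0, so the Hessian at any point is diag(U_pp, U_qq) = diag(6(2p - 3), 12(2q - 5)).
At (1, 2): H = diag(-6, -12).
Both eigenvalues are negative, so H is negative definite: a local maximum.

local maximum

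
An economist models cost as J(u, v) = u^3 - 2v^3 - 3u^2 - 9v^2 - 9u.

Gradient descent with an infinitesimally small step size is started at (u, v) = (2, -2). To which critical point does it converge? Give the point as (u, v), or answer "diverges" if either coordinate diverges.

(3, -3)

J is separable, so gradient descent decouples: u follows -∂J/∂u, v follows -∂J/∂v.
∂J/∂u = 3(u - 3)(u + 1); at u=2 this is -9, so u increases.
∂J/∂v = -6v(v + 3); at v=-2 this is 12, so v decreases.
u converges to its nearest critical value 3 (a local min of the u-part); v converges to -3. The iterate converges to (3, -3).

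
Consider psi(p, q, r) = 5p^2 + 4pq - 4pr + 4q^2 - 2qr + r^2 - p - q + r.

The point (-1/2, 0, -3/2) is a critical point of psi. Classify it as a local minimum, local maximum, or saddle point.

The Hessian is constant: H = [[10, 4, -4], [4, 8, -2], [-4, -2, 2]].
Leading principal minors: Δ₁ = 10, Δ₂ = 64, Δ₃ = 24.
All leading minors are positive, so H is positive definite: a local minimum.

local minimum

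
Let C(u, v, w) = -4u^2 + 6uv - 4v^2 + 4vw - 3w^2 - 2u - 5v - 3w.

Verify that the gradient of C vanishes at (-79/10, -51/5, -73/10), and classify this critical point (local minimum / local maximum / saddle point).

∇C = (-8u + 6v - 2, 6u - 8v + 4w - 5, 4v - 6w - 3); substituting (-79/10, -51/5, -73/10) gives ∇C = (0, 0, 0), so (-79/10, -51/5, -73/10) is indeed a critical point.
The Hessian is constant: H = [[-8, 6, 0], [6, -8, 4], [0, 4, -6]].
Leading principal minors: Δ₁ = -8, Δ₂ = 28, Δ₃ = -40.
The minors alternate sign starting negative (−, +, −), so H is negative definite: a local maximum.

local maximum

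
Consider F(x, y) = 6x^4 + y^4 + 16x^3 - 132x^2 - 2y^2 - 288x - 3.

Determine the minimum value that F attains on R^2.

-1138

F(x,y) separates as P(x) + Q(y) − 3, so its minimum is min P + min Q − 3.
P'(x) = 24(x - 3)(x + 1)(x + 4) vanishes at x ∈ {-4, -1, 3}; Q'(y) = 4y(y - 1)(y + 1) vanishes at y ∈ {-1, 0, 1}.
Local minima of P (where P''>0): P(-4)=-448, P(3)=-1134. Local minima of Q: Q(-1)=-1, Q(1)=-1.
So the global minimum of F is P(3) + Q(-1) − 3 = -1134 − 1 − 3 = -1138, attained at (3, -1).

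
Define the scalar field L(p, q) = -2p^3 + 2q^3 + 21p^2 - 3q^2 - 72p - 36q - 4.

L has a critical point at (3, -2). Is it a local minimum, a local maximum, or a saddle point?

saddle point

The mixed partial ∂²L/∂p∂q is 0, so the Hessian at any point is diag(L_pp, L_qq) = diag(6(-2p + 7), 6(2q - 1)).
At (3, -2): H = diag(6, -30).
The eigenvalues have opposite signs, so H is indefinite: a saddle point.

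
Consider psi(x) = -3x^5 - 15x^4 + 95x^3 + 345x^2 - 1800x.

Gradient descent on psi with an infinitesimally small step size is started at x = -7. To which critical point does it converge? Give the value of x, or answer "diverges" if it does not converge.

psi'(x) = -15(x - 3)(x - 2)(x + 4)(x + 5), so psi'(-7) = -8100.
Gradient descent moves in the -psi' direction, i.e. x is increasing.
The nearest critical point in that direction is x = -5, where psi'' = 840 > 0 (a local minimum). The iterate converges there.

-5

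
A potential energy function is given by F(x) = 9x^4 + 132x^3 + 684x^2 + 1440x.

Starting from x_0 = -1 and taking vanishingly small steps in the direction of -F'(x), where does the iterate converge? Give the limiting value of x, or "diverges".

-2

F'(x) = 36(x + 2)(x + 4)(x + 5), so F'(-1) = 432.
Gradient descent moves in the -F' direction, i.e. x is decreasing.
The nearest critical point in that direction is x = -2, where F'' = 216 > 0 (a local minimum). The iterate converges there.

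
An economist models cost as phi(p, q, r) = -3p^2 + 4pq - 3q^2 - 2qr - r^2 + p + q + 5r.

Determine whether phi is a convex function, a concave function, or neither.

concave

phi is quadratic, so its Hessian is the constant matrix H = [[-6, 4, 0], [4, -6, -2], [0, -2, -2]].
Leading principal minors: -6, 20, -16.
Signs alternate −, +, − ⇒ H ≺ 0 ⇒ concave.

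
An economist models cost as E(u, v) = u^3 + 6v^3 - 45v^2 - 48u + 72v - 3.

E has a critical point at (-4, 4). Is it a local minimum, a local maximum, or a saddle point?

saddle point

The mixed partial ∂²E/∂u∂v is 0, so the Hessian at any point is diag(E_uu, E_vv) = diag(6u, 18(2v - 5)).
At (-4, 4): H = diag(-24, 54).
The eigenvalues have opposite signs, so H is indefinite: a saddle point.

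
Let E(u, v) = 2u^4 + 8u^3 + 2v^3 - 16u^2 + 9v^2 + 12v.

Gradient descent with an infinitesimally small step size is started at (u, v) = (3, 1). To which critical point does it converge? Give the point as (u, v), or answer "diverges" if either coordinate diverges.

(1, -1)

E is separable, so gradient descent decouples: u follows -∂E/∂u, v follows -∂E/∂v.
∂E/∂u = 8u(u - 1)(u + 4); at u=3 this is 336, so u decreases.
∂E/∂v = 6(v + 1)(v + 2); at v=1 this is 36, so v decreases.
u converges to its nearest critical value 1 (a local min of the u-part); v converges to -1. The iterate converges to (1, -1).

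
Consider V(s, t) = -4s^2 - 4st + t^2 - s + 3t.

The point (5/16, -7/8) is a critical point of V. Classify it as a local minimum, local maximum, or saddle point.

The Hessian of V is constant: H = [[-8, -4], [-4, 2]].
det(H) = (-8)·2 − (-4)² = -32.
Since det(H) < 0, H is indefinite and the critical point is a saddle point.

saddle point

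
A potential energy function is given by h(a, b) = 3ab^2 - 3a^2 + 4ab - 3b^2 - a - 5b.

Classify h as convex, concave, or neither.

neither

The term 3ab^2 is cubic, so the Hessian is not constant.
∂²h/∂b² = 6a - 6, which takes both signs as a varies (negative for sufficiently negative a). A diagonal entry of the Hessian changing sign means the Hessian is neither positive- nor negative-semidefinite on all of R^2.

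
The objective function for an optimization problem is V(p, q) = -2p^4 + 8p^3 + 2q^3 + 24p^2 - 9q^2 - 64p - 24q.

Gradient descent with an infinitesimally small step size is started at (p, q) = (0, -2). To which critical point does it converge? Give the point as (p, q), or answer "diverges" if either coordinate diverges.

diverges

V is separable, so gradient descent decouples: p follows -∂V/∂p, q follows -∂V/∂q.
∂V/∂p = -8(p - 4)(p - 1)(p + 2); at p=0 this is -64, so p increases.
∂V/∂q = 6(q - 4)(q + 1); at q=-2 this is 36, so q decreases.
The q-coordinate has no critical point in that direction and runs off to infinity.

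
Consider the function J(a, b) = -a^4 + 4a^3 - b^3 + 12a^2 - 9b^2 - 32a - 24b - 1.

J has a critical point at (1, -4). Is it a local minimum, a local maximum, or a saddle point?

The mixed partial ∂²J/∂a∂b is 0, so the Hessian at any point is diag(J_aa, J_bb) = diag(12(-a^2 + 2a + 2), -6(b + 3)).
At (1, -4): H = diag(36, 6).
Both eigenvalues are positive, so H is positive definite: a local minimum.

local minimum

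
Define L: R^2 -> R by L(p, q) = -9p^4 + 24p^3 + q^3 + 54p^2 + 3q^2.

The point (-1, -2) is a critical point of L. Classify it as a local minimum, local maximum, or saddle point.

The mixed partial ∂²L/∂p∂q is 0, so the Hessian at any point is diag(L_pp, L_qq) = diag(36(-3p^2 + 4p + 3), 6(q + 1)).
At (-1, -2): H = diag(-144, -6).
Both eigenvalues are negative, so H is negative definite: a local maximum.

local maximum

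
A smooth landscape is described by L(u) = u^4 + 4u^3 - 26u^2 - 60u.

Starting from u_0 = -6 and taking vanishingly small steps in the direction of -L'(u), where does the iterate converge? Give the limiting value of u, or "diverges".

-5

L'(u) = 4(u - 3)(u + 1)(u + 5), so L'(-6) = -180.
Gradient descent moves in the -L' direction, i.e. u is increasing.
The nearest critical point in that direction is u = -5, where L'' = 128 > 0 (a local minimum). The iterate converges there.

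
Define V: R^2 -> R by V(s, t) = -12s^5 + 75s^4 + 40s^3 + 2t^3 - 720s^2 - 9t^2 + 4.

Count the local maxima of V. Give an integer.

V separates as a function of s plus a function of t, so ∇V=0 decouples.
∂V/∂s = -60s(s - 4)(s - 3)(s + 2) = 0 at s ∈ {-2, 0, 3, 4}; ∂V/∂t = 6t(t - 3) = 0 at t ∈ {0, 3}.
The Hessian is diagonal: diag(V_ss, V_tt). Second derivatives: V_ss(-2)=3600, V_ss(0)=-1440, V_ss(3)=900, V_ss(4)=-1440; V_tt(0)=-18, V_tt(3)=18.
Local maxima occur where both diagonal entries negative: (0, 0), (4, 0). Count: 2.

2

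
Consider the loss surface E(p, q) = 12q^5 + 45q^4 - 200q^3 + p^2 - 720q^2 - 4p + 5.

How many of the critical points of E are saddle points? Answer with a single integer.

E separates as a function of p plus a function of q, so ∇E=0 decouples.
∂E/∂p = 2(p - 2) = 0 at p ∈ {2}; ∂E/∂q = 60q(q - 3)(q + 2)(q + 4) = 0 at q ∈ {-4, -2, 0, 3}.
The Hessian is diagonal: diag(E_pp, E_qq). Second derivatives: E_pp(2)=2; E_qq(-4)=-3360, E_qq(-2)=1200, E_qq(0)=-1440, E_qq(3)=6300.
Saddle points occur where the two diagonal entries have opposite signs: (2, -4), (2, 0). Count: 2.

2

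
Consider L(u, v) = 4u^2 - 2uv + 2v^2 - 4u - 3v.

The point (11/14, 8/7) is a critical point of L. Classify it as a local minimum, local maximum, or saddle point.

local minimum

The Hessian of L is constant: H = [[8, -2], [-2, 4]].
det(H) = 8·4 − (-2)² = 28.
det(H) > 0 and tr(H) = 12 > 0, so H is positive definite and the point is a local minimum.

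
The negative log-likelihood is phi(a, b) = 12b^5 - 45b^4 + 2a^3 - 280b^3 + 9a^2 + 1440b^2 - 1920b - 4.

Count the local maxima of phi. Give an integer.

2

phi separates as a function of a plus a function of b, so ∇phi=0 decouples.
∂phi/∂a = 6a(a + 3) = 0 at a ∈ {-3, 0}; ∂phi/∂b = 60(b - 4)(b - 2)(b - 1)(b + 4) = 0 at b ∈ {-4, 1, 2, 4}.
The Hessian is diagonal: diag(phi_aa, phi_bb). Second derivatives: phi_aa(-3)=-18, phi_aa(0)=18; phi_bb(-4)=-14400, phi_bb(1)=900, phi_bb(2)=-720, phi_bb(4)=2880.
Local maxima occur where both diagonal entries negative: (-3, -4), (-3, 2). Count: 2.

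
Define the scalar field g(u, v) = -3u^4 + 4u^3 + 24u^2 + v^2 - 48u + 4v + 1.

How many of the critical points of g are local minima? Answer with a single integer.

g separates as a function of u plus a function of v, so ∇g=0 decouples.
∂g/∂u = -12(u - 2)(u - 1)(u + 2) = 0 at u ∈ {-2, 1, 2}; ∂g/∂v = 2(v + 2) = 0 at v ∈ {-2}.
The Hessian is diagonal: diag(g_uu, g_vv). Second derivatives: g_uu(-2)=-144, g_uu(1)=36, g_uu(2)=-48; g_vv(-2)=2.
Local minima occur where both diagonal entries positive: (1, -2). Count: 1.

1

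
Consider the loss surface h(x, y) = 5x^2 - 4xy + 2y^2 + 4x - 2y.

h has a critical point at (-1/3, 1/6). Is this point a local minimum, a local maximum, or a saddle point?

The Hessian of h is constant: H = [[10, -4], [-4, 4]].
det(H) = 10·4 − (-4)² = 24.
det(H) > 0 and tr(H) = 14 > 0, so H is positive definite and the point is a local minimum.

local minimum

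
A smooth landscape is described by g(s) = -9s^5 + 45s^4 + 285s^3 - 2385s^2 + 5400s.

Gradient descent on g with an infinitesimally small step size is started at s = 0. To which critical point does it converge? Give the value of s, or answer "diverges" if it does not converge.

g'(s) = -45(s - 4)(s - 3)(s - 2)(s + 5), so g'(0) = 5400.
Gradient descent moves in the -g' direction, i.e. s is decreasing.
The nearest critical point in that direction is s = -5, where g'' = 22680 > 0 (a local minimum). The iterate converges there.

-5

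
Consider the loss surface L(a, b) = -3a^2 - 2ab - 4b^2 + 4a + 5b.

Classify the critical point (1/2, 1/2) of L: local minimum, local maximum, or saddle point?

The Hessian of L is constant: H = [[-6, -2], [-2, -8]].
det(H) = (-6)·(-8) − (-2)² = 44.
det(H) > 0 and tr(H) = -14 < 0, so H is negative definite and the point is a local maximum.

local maximum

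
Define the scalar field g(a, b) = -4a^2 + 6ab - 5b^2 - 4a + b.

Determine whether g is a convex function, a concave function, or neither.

g is quadratic, so its Hessian is the constant matrix H = [[-8, 6], [6, -10]].
det(H) = 44, tr(H) = -18.
det(H) > 0 and tr(H) < 0, so H is negative definite everywhere: concave.

concave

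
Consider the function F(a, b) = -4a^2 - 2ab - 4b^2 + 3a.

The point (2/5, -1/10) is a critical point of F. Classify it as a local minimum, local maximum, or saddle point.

The Hessian of F is constant: H = [[-8, -2], [-2, -8]].
det(H) = (-8)·(-8) − (-2)² = 60.
det(H) > 0 and tr(H) = -16 < 0, so H is negative definite and the point is a local maximum.

local maximum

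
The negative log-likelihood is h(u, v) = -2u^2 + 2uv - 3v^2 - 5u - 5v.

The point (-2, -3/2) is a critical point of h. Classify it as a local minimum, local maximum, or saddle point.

The Hessian of h is constant: H = [[-4, 2], [2, -6]].
det(H) = (-4)·(-6) − 2² = 20.
det(H) > 0 and tr(H) = -10 < 0, so H is negative definite and the point is a local maximum.

local maximum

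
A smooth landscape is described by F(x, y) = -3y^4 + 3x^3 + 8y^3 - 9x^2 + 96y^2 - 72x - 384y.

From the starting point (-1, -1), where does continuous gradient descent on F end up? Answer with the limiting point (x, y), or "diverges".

F is separable, so gradient descent decouples: x follows -∂F/∂x, y follows -∂F/∂y.
∂F/∂x = 9(x - 4)(x + 2); at x=-1 this is -45, so x increases.
∂F/∂y = -12(y - 4)(y - 2)(y + 4); at y=-1 this is -540, so y increases.
x converges to its nearest critical value 4 (a local min of the x-part); y converges to 2. The iterate converges to (4, 2).

(4, 2)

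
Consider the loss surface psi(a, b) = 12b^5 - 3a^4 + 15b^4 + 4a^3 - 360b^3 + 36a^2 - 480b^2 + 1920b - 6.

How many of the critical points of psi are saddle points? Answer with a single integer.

6

psi separates as a function of a plus a function of b, so ∇psi=0 decouples.
∂psi/∂a = -12a(a - 3)(a + 2) = 0 at a ∈ {-2, 0, 3}; ∂psi/∂b = 60(b - 4)(b - 1)(b + 2)(b + 4) = 0 at b ∈ {-4, -2, 1, 4}.
The Hessian is diagonal: diag(psi_aa, psi_bb). Second derivatives: psi_aa(-2)=-120, psi_aa(0)=72, psi_aa(3)=-180; psi_bb(-4)=-4800, psi_bb(-2)=2160, psi_bb(1)=-2700, psi_bb(4)=8640.
Saddle points occur where the two diagonal entries have opposite signs: (-2, -2), (-2, 4), (0, -4), (0, 1), (3, -2), (3, 4). Count: 6.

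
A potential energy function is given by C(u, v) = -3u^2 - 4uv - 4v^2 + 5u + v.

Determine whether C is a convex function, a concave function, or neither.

C is quadratic, so its Hessian is the constant matrix H = [[-6, -4], [-4, -8]].
det(H) = 32, tr(H) = -14.
det(H) > 0 and tr(H) < 0, so H is negative definite everywhere: concave.

concave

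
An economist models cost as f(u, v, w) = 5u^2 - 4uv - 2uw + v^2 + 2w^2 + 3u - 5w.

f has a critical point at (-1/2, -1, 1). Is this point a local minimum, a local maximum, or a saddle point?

local minimum

The Hessian is constant: H = [[10, -4, -2], [-4, 2, 0], [-2, 0, 4]].
Leading principal minors: Δ₁ = 10, Δ₂ = 4, Δ₃ = 8.
All leading minors are positive, so H is positive definite: a local minimum.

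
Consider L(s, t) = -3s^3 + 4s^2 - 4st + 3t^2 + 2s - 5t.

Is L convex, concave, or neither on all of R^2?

The term -3s^3 is cubic, so the Hessian is not constant.
∂²L/∂s² = -18s + 8, which takes both signs as s varies (negative for sufficiently large s). A diagonal entry of the Hessian changing sign means the Hessian is neither positive- nor negative-semidefinite on all of R^2.

neither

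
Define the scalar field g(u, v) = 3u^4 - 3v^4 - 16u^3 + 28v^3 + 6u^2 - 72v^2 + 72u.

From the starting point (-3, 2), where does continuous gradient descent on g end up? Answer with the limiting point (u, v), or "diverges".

g is separable, so gradient descent decouples: u follows -∂g/∂u, v follows -∂g/∂v.
∂g/∂u = 12(u - 3)(u - 2)(u + 1); at u=-3 this is -720, so u increases.
∂g/∂v = -12v(v - 4)(v - 3); at v=2 this is -48, so v increases.
u converges to its nearest critical value -1 (a local min of the u-part); v converges to 3. The iterate converges to (-1, 3).

(-1, 3)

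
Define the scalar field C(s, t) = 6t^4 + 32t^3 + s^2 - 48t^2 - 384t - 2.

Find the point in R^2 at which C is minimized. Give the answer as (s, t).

(0, 2)

C(s,t) separates as P(s) + Q(t) − 2, so its minimum is min P + min Q − 2.
P'(s) = 2s vanishes at s ∈ {0}; Q'(t) = 24(t - 2)(t + 2)(t + 4) vanishes at t ∈ {-4, -2, 2}.
Local minima of P (where P''>0): P(0)=0. Local minima of Q: Q(-4)=256, Q(2)=-608.
So the global minimum of C is P(0) + Q(2) − 2 = 0 − 608 − 2 = -610, attained at (0, 2).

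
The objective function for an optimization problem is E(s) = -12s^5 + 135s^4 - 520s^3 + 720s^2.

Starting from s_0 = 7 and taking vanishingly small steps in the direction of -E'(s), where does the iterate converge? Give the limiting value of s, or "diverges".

E'(s) = -60s(s - 4)(s - 3)(s - 2), so E'(7) = -25200.
Gradient descent moves in the -E' direction, i.e. s is increasing.
There is no critical point above s=7, and E' keeps the same sign, so the iterate runs off to +∞.

diverges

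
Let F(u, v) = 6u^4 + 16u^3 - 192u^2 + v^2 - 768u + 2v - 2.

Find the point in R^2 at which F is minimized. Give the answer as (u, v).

F(u,v) separates as P(u) + Q(v) − 2, so its minimum is min P + min Q − 2.
P'(u) = 24(u - 4)(u + 2)(u + 4) vanishes at u ∈ {-4, -2, 4}; Q'(v) = 2v + 2 vanishes at v ∈ {-1}.
Local minima of P (where P''>0): P(-4)=512, P(4)=-3584. Local minima of Q: Q(-1)=-1.
So the global minimum of F is P(4) + Q(-1) − 2 = -3584 − 1 − 2 = -3587, attained at (4, -1).

(4, -1)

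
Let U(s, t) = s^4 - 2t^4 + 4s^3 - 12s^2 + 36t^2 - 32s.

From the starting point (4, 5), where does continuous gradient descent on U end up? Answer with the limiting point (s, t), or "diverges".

U is separable, so gradient descent decouples: s follows -∂U/∂s, t follows -∂U/∂t.
∂U/∂s = 4(s - 2)(s + 1)(s + 4); at s=4 this is 320, so s decreases.
∂U/∂t = -8t(t - 3)(t + 3); at t=5 this is -640, so t increases.
The t-coordinate has no critical point in that direction and runs off to infinity.

diverges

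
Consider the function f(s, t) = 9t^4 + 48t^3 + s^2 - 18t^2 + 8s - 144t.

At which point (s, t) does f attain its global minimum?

f(s,t) separates as P(s) + Q(t), so its minimum is min P + min Q.
P'(s) = 2s + 8 vanishes at s ∈ {-4}; Q'(t) = 36(t - 1)(t + 1)(t + 4) vanishes at t ∈ {-4, -1, 1}.
Local minima of P (where P''>0): P(-4)=-16. Local minima of Q: Q(-4)=-480, Q(1)=-105.
So the global minimum of f is P(-4) + Q(-4) = -16 − 480 = -496, attained at (-4, -4).

(-4, -4)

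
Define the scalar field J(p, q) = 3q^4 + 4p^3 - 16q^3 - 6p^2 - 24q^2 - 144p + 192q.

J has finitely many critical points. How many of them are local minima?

J separates as a function of p plus a function of q, so ∇J=0 decouples.
∂J/∂p = 12(p - 4)(p + 3) = 0 at p ∈ {-3, 4}; ∂J/∂q = 12(q - 4)(q - 2)(q + 2) = 0 at q ∈ {-2, 2, 4}.
The Hessian is diagonal: diag(J_pp, J_qq). Second derivatives: J_pp(-3)=-84, J_pp(4)=84; J_qq(-2)=288, J_qq(2)=-96, J_qq(4)=144.
Local minima occur where both diagonal entries positive: (4, -2), (4, 4). Count: 2.

2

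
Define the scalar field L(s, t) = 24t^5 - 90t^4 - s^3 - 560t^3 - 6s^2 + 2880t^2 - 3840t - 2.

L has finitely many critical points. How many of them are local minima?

2

L separates as a function of s plus a function of t, so ∇L=0 decouples.
∂L/∂s = -3s(s + 4) = 0 at s ∈ {-4, 0}; ∂L/∂t = 120(t - 4)(t - 2)(t - 1)(t + 4) = 0 at t ∈ {-4, 1, 2, 4}.
The Hessian is diagonal: diag(L_ss, L_tt). Second derivatives: L_ss(-4)=12, L_ss(0)=-12; L_tt(-4)=-28800, L_tt(1)=1800, L_tt(2)=-1440, L_tt(4)=5760.
Local minima occur where both diagonal entries positive: (-4, 1), (-4, 4). Count: 2.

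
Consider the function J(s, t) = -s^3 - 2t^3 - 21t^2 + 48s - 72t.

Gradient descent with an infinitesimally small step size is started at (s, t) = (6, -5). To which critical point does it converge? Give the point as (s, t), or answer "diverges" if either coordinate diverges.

diverges

J is separable, so gradient descent decouples: s follows -∂J/∂s, t follows -∂J/∂t.
∂J/∂s = -3(s - 4)(s + 4); at s=6 this is -60, so s increases.
∂J/∂t = -6(t + 3)(t + 4); at t=-5 this is -12, so t increases.
The s-coordinate has no critical point in that direction and runs off to infinity.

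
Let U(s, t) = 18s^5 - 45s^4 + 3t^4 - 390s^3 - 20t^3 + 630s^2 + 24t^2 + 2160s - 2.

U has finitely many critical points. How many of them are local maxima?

U separates as a function of s plus a function of t, so ∇U=0 decouples.
∂U/∂s = 90(s - 4)(s - 2)(s + 1)(s + 3) = 0 at s ∈ {-3, -1, 2, 4}; ∂U/∂t = 12t(t - 4)(t - 1) = 0 at t ∈ {0, 1, 4}.
The Hessian is diagonal: diag(U_ss, U_tt). Second derivatives: U_ss(-3)=-6300, U_ss(-1)=2700, U_ss(2)=-2700, U_ss(4)=6300; U_tt(0)=48, U_tt(1)=-36, U_tt(4)=144.
Local maxima occur where both diagonal entries negative: (-3, 1), (2, 1). Count: 2.

2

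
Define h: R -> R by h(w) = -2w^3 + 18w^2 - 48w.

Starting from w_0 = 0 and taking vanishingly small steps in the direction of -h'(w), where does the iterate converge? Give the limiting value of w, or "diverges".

2

h'(w) = -6(w - 4)(w - 2), so h'(0) = -48.
Gradient descent moves in the -h' direction, i.e. w is increasing.
The nearest critical point in that direction is w = 2, where h'' = 12 > 0 (a local minimum). The iterate converges there.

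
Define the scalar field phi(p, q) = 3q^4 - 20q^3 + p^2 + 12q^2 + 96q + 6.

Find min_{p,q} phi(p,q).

phi(p,q) separates as A(p) + B(q) + 6, so its minimum is min A + min B + 6.
A'(p) = 2p vanishes at p ∈ {0}; B'(q) = 12(q - 4)(q - 2)(q + 1) vanishes at q ∈ {-1, 2, 4}.
Local minima of A (where A''>0): A(0)=0. Local minima of B: B(-1)=-61, B(4)=64.
So the global minimum of phi is A(0) + B(-1) + 6 = 0 − 61 + 6 = -55, attained at (0, -1).

-55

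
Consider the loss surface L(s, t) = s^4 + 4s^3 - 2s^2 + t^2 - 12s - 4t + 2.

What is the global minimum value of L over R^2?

-11

L(s,t) separates as P(s) + Q(t) + 2, so its minimum is min P + min Q + 2.
P'(s) = 4(s - 1)(s + 1)(s + 3) vanishes at s ∈ {-3, -1, 1}; Q'(t) = 2(t - 2) vanishes at t ∈ {2}.
Local minima of P (where P''>0): P(-3)=-9, P(1)=-9. Local minima of Q: Q(2)=-4.
So the global minimum of L is P(-3) + Q(2) + 2 = -9 − 4 + 2 = -11, attained at (-3, 2).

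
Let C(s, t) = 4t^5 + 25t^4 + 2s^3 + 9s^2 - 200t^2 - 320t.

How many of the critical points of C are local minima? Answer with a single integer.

C separates as a function of s plus a function of t, so ∇C=0 decouples.
∂C/∂s = 6s(s + 3) = 0 at s ∈ {-3, 0}; ∂C/∂t = 20(t - 2)(t + 1)(t + 2)(t + 4) = 0 at t ∈ {-4, -2, -1, 2}.
The Hessian is diagonal: diag(C_ss, C_tt). Second derivatives: C_ss(-3)=-18, C_ss(0)=18; C_tt(-4)=-720, C_tt(-2)=160, C_tt(-1)=-180, C_tt(2)=1440.
Local minima occur where both diagonal entries positive: (0, -2), (0, 2). Count: 2.

2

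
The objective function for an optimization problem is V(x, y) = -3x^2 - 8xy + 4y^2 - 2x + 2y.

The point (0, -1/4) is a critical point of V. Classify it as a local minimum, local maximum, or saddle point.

saddle point

The Hessian of V is constant: H = [[-6, -8], [-8, 8]].
det(H) = (-6)·8 − (-8)² = -112.
Since det(H) < 0, H is indefinite and the critical point is a saddle point.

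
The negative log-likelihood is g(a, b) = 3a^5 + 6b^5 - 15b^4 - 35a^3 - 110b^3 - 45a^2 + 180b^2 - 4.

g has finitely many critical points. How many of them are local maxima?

4

g separates as a function of a plus a function of b, so ∇g=0 decouples.
∂g/∂a = 15a(a - 3)(a + 1)(a + 2) = 0 at a ∈ {-2, -1, 0, 3}; ∂g/∂b = 30b(b - 4)(b - 1)(b + 3) = 0 at b ∈ {-3, 0, 1, 4}.
The Hessian is diagonal: diag(g_aa, g_bb). Second derivatives: g_aa(-2)=-150, g_aa(-1)=60, g_aa(0)=-90, g_aa(3)=900; g_bb(-3)=-2520, g_bb(0)=360, g_bb(1)=-360, g_bb(4)=2520.
Local maxima occur where both diagonal entries negative: (-2, -3), (-2, 1), (0, -3), (0, 1). Count: 4.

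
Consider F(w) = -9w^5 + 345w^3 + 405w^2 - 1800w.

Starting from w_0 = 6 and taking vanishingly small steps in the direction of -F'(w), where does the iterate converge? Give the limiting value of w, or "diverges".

diverges

F'(w) = -45(w - 5)(w - 1)(w + 2)(w + 4), so F'(6) = -18000.
Gradient descent moves in the -F' direction, i.e. w is increasing.
There is no critical point above w=6, and F' keeps the same sign, so the iterate runs off to +∞.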